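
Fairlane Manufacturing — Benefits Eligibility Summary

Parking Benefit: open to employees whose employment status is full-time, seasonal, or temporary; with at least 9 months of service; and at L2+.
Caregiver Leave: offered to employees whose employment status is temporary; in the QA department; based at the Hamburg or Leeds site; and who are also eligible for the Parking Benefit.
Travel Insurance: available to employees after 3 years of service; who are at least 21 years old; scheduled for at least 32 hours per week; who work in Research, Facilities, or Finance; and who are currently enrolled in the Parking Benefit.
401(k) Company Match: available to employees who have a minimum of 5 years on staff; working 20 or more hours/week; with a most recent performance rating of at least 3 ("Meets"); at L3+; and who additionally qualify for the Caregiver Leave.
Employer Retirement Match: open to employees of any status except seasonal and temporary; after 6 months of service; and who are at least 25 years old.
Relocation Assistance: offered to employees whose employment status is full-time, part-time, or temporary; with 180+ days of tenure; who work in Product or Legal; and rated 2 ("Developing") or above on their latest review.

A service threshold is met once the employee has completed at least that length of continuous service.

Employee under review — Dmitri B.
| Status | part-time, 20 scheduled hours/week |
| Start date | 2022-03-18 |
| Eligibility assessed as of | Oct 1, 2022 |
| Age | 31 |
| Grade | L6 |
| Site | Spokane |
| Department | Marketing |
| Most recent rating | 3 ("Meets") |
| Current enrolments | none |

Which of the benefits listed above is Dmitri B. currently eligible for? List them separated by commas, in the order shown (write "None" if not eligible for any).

Employer Retirement Match

Service from 2022-03-18 to Oct 1, 2022: 197 days.
Parking Benefit — status part-time ✗ (requires full-time, seasonal, or temporary) → not eligible.
Caregiver Leave — status part-time ✗ (requires temporary) → not eligible.
Travel Insurance — service 197 days < 3 years (≈1095 days) ✗ → not eligible.
401(k) Company Match — service 197 days < 5 years (≈1825 days) ✗ → not eligible.
Employer Retirement Match — status part-time ✓ (not excluded); service 197 days ≥ 6 months (≈180 days) ✓; age 31 ≥ 25 ✓ → eligible.
Relocation Assistance — status part-time ✓; service 197 days ≥ 180 days ✓; dept Marketing ✗ → not eligible.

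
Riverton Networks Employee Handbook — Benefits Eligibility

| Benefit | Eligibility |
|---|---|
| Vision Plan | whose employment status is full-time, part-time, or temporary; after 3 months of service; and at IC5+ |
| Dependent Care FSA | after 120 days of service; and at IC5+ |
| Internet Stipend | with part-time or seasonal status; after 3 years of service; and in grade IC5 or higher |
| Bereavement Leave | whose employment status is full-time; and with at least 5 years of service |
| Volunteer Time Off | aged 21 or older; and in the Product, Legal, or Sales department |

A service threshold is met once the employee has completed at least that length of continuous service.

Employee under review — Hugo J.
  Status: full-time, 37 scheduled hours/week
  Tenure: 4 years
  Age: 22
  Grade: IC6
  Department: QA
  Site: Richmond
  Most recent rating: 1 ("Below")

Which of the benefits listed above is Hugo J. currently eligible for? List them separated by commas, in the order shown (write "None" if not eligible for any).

Vision Plan — status full-time ✓; service 4 years ≥ 3 months (≈90 days) ✓; grade IC6 ≥ IC5 ✓ → eligible.
Dependent Care FSA — service 4 years ≥ 120 days ✓; grade IC6 ≥ IC5 ✓ → eligible.
Internet Stipend — status full-time ✗ (requires part-time or seasonal) → not eligible.
Bereavement Leave — status full-time ✓; service 4 years < 5 years ✗ → not eligible.
Volunteer Time Off — age 22 ≥ 21 ✓; dept QA ✗ → not eligible.

Vision Plan, Dependent Care FSA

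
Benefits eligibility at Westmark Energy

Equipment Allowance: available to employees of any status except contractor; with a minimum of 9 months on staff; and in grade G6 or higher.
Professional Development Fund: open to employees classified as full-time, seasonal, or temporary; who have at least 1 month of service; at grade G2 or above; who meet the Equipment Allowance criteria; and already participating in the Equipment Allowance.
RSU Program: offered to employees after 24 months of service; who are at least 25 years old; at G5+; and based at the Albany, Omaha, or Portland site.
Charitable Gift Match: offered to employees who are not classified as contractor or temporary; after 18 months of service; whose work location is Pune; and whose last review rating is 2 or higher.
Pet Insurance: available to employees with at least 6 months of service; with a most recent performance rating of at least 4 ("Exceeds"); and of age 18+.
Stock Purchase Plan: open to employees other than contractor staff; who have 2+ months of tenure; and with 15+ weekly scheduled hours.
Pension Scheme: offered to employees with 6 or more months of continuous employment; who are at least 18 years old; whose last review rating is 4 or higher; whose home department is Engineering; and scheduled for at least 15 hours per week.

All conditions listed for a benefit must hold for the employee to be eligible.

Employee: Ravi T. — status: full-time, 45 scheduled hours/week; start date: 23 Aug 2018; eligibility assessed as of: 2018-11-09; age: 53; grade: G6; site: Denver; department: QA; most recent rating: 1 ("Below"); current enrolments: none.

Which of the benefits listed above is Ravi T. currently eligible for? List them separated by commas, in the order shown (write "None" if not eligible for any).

Stock Purchase Plan

Service from 23 Aug 2018 to 2018-11-09: 78 days.
Equipment Allowance — status full-time ✓ (not excluded); service 78 days < 9 months (≈270 days) ✗ → not eligible.
Professional Development Fund — status full-time ✓; service 78 days ≥ 1 month (≈30 days) ✓; grade G6 ≥ G2 ✓; not eligible for Equipment Allowance ✗ → not eligible.
RSU Program — service 78 days < 24 months (≈720 days) ✗ → not eligible.
Charitable Gift Match — status full-time ✓ (not excluded); service 78 days < 18 months (≈540 days) ✗ → not eligible.
Pet Insurance — service 78 days < 6 months (≈180 days) ✗ → not eligible.
Stock Purchase Plan — status full-time ✓ (not excluded); service 78 days ≥ 2 months (≈60 days) ✓; 45 hrs/wk ≥ 15 ✓ → eligible.
Pension Scheme — service 78 days < 6 months (≈180 days) ✗ → not eligible.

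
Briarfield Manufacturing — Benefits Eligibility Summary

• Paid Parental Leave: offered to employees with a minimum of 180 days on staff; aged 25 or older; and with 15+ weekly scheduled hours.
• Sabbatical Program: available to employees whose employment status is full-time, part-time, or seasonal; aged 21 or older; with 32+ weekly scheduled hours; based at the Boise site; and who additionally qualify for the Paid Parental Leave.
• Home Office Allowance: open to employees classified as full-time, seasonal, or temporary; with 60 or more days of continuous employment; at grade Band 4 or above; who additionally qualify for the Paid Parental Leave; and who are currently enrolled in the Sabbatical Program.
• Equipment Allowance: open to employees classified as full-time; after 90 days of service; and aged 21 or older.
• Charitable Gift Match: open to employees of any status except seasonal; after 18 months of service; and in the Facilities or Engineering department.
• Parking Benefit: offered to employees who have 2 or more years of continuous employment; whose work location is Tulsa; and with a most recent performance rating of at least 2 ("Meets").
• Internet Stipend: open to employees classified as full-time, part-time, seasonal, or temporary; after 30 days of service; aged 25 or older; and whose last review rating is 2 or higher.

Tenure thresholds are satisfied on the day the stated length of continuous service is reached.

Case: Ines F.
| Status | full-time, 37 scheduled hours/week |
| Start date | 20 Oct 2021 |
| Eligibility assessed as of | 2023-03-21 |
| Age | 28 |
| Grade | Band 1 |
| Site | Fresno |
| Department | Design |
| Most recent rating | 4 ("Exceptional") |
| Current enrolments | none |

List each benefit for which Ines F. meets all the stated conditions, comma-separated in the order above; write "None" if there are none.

Service from 20 Oct 2021 to 2023-03-21: 517 days.
Paid Parental Leave — service 517 days ≥ 180 days ✓; age 28 ≥ 25 ✓; 37 hrs/wk ≥ 15 ✓ → eligible.
Sabbatical Program — status full-time ✓; age 28 ≥ 21 ✓; 37 hrs/wk ≥ 32 ✓; site Fresno ✗ (not Boise) → not eligible.
Home Office Allowance — status full-time ✓; service 517 days ≥ 60 days ✓; grade Band 1 < Band 4 ✗ → not eligible.
Equipment Allowance — status full-time ✓; service 517 days ≥ 90 days ✓; age 28 ≥ 21 ✓ → eligible.
Charitable Gift Match — status full-time ✓ (not excluded); service 517 days < 18 months (≈540 days) ✗ → not eligible.
Parking Benefit — service 517 days < 2 years (≈730 days) ✗ → not eligible.
Internet Stipend — status full-time ✓; service 517 days ≥ 30 days ✓; age 28 ≥ 25 ✓; rating 4 ≥ 2 ✓ → eligible.

Paid Parental Leave, Equipment Allowance, Internet Stipend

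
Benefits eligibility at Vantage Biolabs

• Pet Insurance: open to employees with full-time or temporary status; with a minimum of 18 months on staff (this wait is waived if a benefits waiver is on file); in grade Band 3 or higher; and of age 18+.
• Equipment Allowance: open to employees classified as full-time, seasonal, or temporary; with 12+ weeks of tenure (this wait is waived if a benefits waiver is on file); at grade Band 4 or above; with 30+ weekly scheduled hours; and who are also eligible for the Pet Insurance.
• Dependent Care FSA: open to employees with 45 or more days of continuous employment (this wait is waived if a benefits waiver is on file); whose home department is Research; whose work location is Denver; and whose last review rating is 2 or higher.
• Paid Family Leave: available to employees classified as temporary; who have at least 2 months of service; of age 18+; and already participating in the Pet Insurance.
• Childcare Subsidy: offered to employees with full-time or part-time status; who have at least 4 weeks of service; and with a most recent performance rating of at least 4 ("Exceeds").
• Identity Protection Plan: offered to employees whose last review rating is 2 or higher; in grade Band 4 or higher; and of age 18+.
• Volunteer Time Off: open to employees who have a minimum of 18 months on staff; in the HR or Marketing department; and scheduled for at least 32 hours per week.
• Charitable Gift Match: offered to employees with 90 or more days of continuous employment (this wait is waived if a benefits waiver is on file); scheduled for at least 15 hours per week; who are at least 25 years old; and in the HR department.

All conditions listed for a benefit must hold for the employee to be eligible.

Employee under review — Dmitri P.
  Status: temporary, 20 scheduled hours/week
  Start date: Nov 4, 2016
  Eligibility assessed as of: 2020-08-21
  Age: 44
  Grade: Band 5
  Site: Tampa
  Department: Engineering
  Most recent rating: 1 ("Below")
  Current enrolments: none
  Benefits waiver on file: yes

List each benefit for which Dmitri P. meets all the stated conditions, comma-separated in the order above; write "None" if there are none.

Pet Insurance

Service from Nov 4, 2016 to 2020-08-21: 1386 days.
Pet Insurance — status temporary ✓; benefits waiver on file ✓; grade Band 5 ≥ Band 3 ✓; age 44 ≥ 18 ✓ → eligible.
Equipment Allowance — status temporary ✓; benefits waiver on file ✓; grade Band 5 ≥ Band 4 ✓; 20 hrs/wk < 30 ✗ → not eligible.
Dependent Care FSA — benefits waiver on file ✓; dept Engineering ✗ → not eligible.
Paid Family Leave — status temporary ✓; service 1386 days ≥ 2 months (≈60 days) ✓; age 44 ≥ 18 ✓; not enrolled in Pet Insurance ✗ → not eligible.
Childcare Subsidy — status temporary ✗ (requires full-time or part-time) → not eligible.
Identity Protection Plan — rating 1 < 2 ✗ → not eligible.
Volunteer Time Off — service 1386 days ≥ 18 months (≈540 days) ✓; dept Engineering ✗ → not eligible.
Charitable Gift Match — benefits waiver on file ✓; 20 hrs/wk ≥ 15 ✓; age 44 ≥ 25 ✓; dept Engineering ✗ → not eligible.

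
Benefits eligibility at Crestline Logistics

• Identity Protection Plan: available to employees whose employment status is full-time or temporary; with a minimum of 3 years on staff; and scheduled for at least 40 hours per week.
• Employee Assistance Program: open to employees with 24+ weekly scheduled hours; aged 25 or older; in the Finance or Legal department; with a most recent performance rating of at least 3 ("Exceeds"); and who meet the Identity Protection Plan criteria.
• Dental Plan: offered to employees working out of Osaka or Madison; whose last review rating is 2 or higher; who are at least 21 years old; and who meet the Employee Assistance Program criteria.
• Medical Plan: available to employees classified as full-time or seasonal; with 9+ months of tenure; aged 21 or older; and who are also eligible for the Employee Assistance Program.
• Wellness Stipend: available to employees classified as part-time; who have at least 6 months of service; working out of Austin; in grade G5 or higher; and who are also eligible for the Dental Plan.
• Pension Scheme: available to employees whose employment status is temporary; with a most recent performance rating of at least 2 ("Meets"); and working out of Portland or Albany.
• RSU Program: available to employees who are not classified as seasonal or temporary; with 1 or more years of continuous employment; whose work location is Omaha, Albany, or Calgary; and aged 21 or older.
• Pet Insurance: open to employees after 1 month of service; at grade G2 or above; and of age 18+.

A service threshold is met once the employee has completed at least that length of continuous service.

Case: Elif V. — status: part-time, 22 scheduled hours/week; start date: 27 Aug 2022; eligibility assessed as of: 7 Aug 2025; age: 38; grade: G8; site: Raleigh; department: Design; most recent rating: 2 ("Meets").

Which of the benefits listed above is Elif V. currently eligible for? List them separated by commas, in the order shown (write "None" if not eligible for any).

Service from 27 Aug 2022 to 7 Aug 2025: 1076 days.
Identity Protection Plan — status part-time ✗ (requires full-time or temporary) → not eligible.
Employee Assistance Program — 22 hrs/wk < 24 ✗ → not eligible.
Dental Plan — site Raleigh ✗ (not Osaka or Madison) → not eligible.
Medical Plan — status part-time ✗ (requires full-time or seasonal) → not eligible.
Wellness Stipend — status part-time ✓; service 1076 days ≥ 6 months (≈180 days) ✓; site Raleigh ✗ (not Austin) → not eligible.
Pension Scheme — status part-time ✗ (requires temporary) → not eligible.
RSU Program — status part-time ✓ (not excluded); service 1076 days ≥ 1 year (≈365 days) ✓; site Raleigh ✗ (not Omaha, Albany, or Calgary) → not eligible.
Pet Insurance — service 1076 days ≥ 1 month (≈30 days) ✓; grade G8 ≥ G2 ✓; age 38 ≥ 18 ✓ → eligible.

Pet Insurance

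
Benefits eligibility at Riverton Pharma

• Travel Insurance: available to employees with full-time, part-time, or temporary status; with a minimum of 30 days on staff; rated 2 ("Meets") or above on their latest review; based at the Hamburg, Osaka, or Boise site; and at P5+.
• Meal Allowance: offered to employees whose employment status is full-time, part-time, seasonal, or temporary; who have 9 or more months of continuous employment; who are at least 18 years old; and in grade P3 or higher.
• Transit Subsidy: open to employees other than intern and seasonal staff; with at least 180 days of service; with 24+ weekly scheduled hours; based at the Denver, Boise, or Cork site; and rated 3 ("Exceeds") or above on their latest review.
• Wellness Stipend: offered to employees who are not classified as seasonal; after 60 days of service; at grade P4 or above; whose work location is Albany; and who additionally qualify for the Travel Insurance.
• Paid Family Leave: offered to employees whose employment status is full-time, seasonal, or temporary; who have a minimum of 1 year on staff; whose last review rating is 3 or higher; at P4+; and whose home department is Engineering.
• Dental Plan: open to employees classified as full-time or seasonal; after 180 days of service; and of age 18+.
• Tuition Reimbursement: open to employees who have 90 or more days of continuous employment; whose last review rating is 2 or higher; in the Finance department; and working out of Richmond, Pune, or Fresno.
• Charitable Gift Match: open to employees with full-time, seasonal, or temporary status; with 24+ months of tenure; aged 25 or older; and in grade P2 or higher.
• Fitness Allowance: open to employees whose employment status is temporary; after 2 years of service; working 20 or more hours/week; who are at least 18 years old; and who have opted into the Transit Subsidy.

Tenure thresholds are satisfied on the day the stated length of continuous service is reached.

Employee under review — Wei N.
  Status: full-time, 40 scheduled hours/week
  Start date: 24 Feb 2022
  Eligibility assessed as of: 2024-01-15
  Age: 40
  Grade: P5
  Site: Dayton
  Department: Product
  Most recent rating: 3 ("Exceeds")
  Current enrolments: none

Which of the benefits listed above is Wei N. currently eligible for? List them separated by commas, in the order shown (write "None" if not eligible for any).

Service from 24 Feb 2022 to 2024-01-15: 690 days.
Travel Insurance — status full-time ✓; service 690 days ≥ 30 days ✓; rating 3 ≥ 2 ✓; site Dayton ✗ (not Hamburg, Osaka, or Boise) → not eligible.
Meal Allowance — status full-time ✓; service 690 days ≥ 9 months (≈270 days) ✓; age 40 ≥ 18 ✓; grade P5 ≥ P3 ✓ → eligible.
Transit Subsidy — status full-time ✓ (not excluded); service 690 days ≥ 180 days ✓; 40 hrs/wk ≥ 24 ✓; site Dayton ✗ (not Denver, Boise, or Cork) → not eligible.
Wellness Stipend — status full-time ✓ (not excluded); service 690 days ≥ 60 days ✓; grade P5 ≥ P4 ✓; site Dayton ✗ (not Albany) → not eligible.
Paid Family Leave — status full-time ✓; service 690 days ≥ 1 year (≈365 days) ✓; rating 3 ≥ 3 ✓; grade P5 ≥ P4 ✓; dept Product ✗ → not eligible.
Dental Plan — status full-time ✓; service 690 days ≥ 180 days ✓; age 40 ≥ 18 ✓ → eligible.
Tuition Reimbursement — service 690 days ≥ 90 days ✓; rating 3 ≥ 2 ✓; dept Product ✗ → not eligible.
Charitable Gift Match — status full-time ✓; service 690 days < 24 months (≈720 days) ✗ → not eligible.
Fitness Allowance — status full-time ✗ (requires temporary) → not eligible.

Meal Allowance, Dental Plan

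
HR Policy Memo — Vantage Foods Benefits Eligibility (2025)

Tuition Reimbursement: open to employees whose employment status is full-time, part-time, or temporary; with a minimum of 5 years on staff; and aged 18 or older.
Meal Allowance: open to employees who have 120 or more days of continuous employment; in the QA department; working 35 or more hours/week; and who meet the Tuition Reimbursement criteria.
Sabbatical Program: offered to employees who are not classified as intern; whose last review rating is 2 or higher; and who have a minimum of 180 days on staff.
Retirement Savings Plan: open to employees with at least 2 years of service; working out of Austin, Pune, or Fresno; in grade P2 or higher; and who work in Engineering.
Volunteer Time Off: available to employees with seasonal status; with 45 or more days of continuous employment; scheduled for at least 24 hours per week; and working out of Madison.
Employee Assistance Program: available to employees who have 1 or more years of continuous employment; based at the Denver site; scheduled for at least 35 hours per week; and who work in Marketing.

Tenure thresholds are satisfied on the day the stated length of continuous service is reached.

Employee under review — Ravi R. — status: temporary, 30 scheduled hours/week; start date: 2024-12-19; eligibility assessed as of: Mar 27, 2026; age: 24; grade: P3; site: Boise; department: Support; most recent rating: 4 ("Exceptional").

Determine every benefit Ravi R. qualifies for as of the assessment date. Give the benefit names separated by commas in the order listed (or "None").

Service from 2024-12-19 to Mar 27, 2026: 463 days.
Tuition Reimbursement — status temporary ✓; service 463 days < 5 years (≈1825 days) ✗ → not eligible.
Meal Allowance — service 463 days ≥ 120 days ✓; dept Support ✗ → not eligible.
Sabbatical Program — status temporary ✓ (not excluded); rating 4 ≥ 2 ✓; service 463 days ≥ 180 days ✓ → eligible.
Retirement Savings Plan — service 463 days < 2 years (≈730 days) ✗ → not eligible.
Volunteer Time Off — status temporary ✗ (requires seasonal) → not eligible.
Employee Assistance Program — service 463 days ≥ 1 year (≈365 days) ✓; site Boise ✗ (not Denver) → not eligible.

Sabbatical Program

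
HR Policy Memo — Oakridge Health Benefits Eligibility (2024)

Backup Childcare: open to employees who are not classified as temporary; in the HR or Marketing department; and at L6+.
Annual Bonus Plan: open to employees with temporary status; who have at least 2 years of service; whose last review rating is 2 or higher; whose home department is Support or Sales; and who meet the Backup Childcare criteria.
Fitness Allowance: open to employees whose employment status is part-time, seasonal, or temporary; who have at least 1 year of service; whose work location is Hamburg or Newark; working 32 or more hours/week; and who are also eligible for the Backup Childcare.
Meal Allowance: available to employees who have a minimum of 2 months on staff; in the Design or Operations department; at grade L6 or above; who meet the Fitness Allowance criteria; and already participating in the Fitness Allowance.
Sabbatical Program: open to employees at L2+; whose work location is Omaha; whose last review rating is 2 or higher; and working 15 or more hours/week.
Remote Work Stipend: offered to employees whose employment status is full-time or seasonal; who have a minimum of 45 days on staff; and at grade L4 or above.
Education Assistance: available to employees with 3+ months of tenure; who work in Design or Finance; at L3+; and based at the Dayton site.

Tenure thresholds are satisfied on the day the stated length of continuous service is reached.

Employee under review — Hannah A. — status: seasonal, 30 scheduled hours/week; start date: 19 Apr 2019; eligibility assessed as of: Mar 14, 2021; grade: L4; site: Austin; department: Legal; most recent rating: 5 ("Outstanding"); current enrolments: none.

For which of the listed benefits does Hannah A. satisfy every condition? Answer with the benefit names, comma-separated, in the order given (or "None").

Remote Work Stipend

Service from 19 Apr 2019 to Mar 14, 2021: 695 days.
Backup Childcare — status seasonal ✓ (not excluded); dept Legal ✗ → not eligible.
Annual Bonus Plan — status seasonal ✗ (requires temporary) → not eligible.
Fitness Allowance — status seasonal ✓; service 695 days ≥ 1 year (≈365 days) ✓; site Austin ✗ (not Hamburg or Newark) → not eligible.
Meal Allowance — service 695 days ≥ 2 months (≈60 days) ✓; dept Legal ✗ → not eligible.
Sabbatical Program — grade L4 ≥ L2 ✓; site Austin ✗ (not Omaha) → not eligible.
Remote Work Stipend — status seasonal ✓; service 695 days ≥ 45 days ✓; grade L4 ≥ L4 ✓ → eligible.
Education Assistance — service 695 days ≥ 3 months (≈90 days) ✓; dept Legal ✗ → not eligible.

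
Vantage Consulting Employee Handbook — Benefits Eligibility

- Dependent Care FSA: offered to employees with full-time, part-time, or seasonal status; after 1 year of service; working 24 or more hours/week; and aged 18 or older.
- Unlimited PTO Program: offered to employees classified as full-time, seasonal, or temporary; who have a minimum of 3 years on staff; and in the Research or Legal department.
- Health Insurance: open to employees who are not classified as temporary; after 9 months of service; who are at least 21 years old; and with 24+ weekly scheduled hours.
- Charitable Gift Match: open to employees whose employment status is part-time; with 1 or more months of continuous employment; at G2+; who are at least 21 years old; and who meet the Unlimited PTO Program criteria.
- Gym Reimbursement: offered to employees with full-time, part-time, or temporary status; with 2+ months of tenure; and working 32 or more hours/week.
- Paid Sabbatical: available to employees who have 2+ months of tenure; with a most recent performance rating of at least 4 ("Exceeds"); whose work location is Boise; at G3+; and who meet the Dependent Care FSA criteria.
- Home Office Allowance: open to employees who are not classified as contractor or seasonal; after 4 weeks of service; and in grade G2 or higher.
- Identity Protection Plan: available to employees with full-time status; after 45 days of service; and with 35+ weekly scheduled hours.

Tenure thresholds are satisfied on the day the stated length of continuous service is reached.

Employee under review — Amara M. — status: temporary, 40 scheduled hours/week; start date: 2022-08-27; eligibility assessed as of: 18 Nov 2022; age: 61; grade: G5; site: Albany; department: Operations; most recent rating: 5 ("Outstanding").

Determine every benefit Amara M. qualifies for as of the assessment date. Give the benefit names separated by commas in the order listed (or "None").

Gym Reimbursement, Home Office Allowance

Service from 2022-08-27 to 18 Nov 2022: 83 days.
Dependent Care FSA — status temporary ✗ (requires full-time, part-time, or seasonal) → not eligible.
Unlimited PTO Program — status temporary ✓; service 83 days < 3 years (≈1095 days) ✗ → not eligible.
Health Insurance — status temporary ✗ (excluded) → not eligible.
Charitable Gift Match — status temporary ✗ (requires part-time) → not eligible.
Gym Reimbursement — status temporary ✓; service 83 days ≥ 2 months (≈60 days) ✓; 40 hrs/wk ≥ 32 ✓ → eligible.
Paid Sabbatical — service 83 days ≥ 2 months (≈60 days) ✓; rating 5 ≥ 4 ✓; site Albany ✗ (not Boise) → not eligible.
Home Office Allowance — status temporary ✓ (not excluded); service 83 days ≥ 4 weeks (≈28 days) ✓; grade G5 ≥ G2 ✓ → eligible.
Identity Protection Plan — status temporary ✗ (requires full-time) → not eligible.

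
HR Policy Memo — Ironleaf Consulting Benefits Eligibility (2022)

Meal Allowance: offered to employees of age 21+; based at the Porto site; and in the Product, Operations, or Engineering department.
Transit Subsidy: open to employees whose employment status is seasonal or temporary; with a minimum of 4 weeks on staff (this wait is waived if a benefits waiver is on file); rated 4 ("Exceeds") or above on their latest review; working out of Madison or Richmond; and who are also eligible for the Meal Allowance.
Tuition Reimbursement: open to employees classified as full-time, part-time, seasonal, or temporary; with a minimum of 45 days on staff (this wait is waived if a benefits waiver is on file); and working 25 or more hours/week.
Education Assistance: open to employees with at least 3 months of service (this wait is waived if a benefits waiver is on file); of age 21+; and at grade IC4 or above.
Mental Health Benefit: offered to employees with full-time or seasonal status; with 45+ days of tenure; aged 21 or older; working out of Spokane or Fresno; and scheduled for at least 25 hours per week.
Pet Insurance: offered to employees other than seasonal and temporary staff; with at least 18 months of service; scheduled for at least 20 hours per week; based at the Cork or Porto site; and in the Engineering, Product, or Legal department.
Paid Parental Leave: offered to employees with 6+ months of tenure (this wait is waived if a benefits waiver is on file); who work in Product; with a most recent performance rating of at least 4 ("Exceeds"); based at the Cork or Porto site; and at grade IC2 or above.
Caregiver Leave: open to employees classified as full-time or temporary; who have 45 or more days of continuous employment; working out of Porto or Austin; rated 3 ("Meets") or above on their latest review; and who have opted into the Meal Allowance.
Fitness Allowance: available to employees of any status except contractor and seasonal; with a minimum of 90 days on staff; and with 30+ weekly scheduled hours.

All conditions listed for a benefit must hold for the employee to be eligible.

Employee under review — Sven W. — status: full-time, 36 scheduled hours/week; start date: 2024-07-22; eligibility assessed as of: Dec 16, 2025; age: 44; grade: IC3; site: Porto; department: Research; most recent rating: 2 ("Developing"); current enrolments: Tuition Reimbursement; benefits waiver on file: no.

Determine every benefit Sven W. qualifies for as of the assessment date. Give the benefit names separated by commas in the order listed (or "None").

Service from 2024-07-22 to Dec 16, 2025: 512 days.
Meal Allowance — age 44 ≥ 21 ✓; site Porto ✓; dept Research ✗ → not eligible.
Transit Subsidy — status full-time ✗ (requires seasonal or temporary) → not eligible.
Tuition Reimbursement — status full-time ✓; no waiver, service 512 days ≥ 45 days ✓; 36 hrs/wk ≥ 25 ✓ → eligible.
Education Assistance — no waiver, service 512 days ≥ 3 months (≈90 days) ✓; age 44 ≥ 21 ✓; grade IC3 < IC4 ✗ → not eligible.
Mental Health Benefit — status full-time ✓; service 512 days ≥ 45 days ✓; age 44 ≥ 21 ✓; site Porto ✗ (not Spokane or Fresno) → not eligible.
Pet Insurance — status full-time ✓ (not excluded); service 512 days < 18 months (≈540 days) ✗ → not eligible.
Paid Parental Leave — no waiver, service 512 days ≥ 6 months (≈180 days) ✓; dept Research ✗ → not eligible.
Caregiver Leave — status full-time ✓; service 512 days ≥ 45 days ✓; site Porto ✓; rating 2 < 3 ✗ → not eligible.
Fitness Allowance — status full-time ✓ (not excluded); service 512 days ≥ 90 days ✓; 36 hrs/wk ≥ 30 ✓ → eligible.

Tuition Reimbursement, Fitness Allowance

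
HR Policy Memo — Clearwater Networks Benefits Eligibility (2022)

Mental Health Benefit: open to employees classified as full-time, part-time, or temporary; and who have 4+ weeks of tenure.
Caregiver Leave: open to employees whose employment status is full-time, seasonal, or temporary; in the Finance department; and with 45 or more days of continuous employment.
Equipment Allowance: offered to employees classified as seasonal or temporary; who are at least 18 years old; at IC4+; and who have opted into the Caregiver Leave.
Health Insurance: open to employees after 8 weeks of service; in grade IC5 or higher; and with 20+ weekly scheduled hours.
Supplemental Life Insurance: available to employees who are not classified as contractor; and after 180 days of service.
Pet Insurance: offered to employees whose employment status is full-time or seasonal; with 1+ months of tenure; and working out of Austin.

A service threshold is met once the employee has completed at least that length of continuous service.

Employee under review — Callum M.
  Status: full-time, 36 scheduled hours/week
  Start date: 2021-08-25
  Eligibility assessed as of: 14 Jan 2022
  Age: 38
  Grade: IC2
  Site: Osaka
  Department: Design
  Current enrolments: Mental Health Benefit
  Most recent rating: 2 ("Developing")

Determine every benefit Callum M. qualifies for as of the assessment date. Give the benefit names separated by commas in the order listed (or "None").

Mental Health Benefit

Service from 2021-08-25 to 14 Jan 2022: 142 days.
Mental Health Benefit — status full-time ✓; service 142 days ≥ 4 weeks (≈28 days) ✓ → eligible.
Caregiver Leave — status full-time ✓; dept Design ✗ → not eligible.
Equipment Allowance — status full-time ✗ (requires seasonal or temporary) → not eligible.
Health Insurance — service 142 days ≥ 8 weeks (≈56 days) ✓; grade IC2 < IC5 ✗ → not eligible.
Supplemental Life Insurance — status full-time ✓ (not excluded); service 142 days < 180 days ✗ → not eligible.
Pet Insurance — status full-time ✓; service 142 days ≥ 1 month (≈30 days) ✓; site Osaka ✗ (not Austin) → not eligible.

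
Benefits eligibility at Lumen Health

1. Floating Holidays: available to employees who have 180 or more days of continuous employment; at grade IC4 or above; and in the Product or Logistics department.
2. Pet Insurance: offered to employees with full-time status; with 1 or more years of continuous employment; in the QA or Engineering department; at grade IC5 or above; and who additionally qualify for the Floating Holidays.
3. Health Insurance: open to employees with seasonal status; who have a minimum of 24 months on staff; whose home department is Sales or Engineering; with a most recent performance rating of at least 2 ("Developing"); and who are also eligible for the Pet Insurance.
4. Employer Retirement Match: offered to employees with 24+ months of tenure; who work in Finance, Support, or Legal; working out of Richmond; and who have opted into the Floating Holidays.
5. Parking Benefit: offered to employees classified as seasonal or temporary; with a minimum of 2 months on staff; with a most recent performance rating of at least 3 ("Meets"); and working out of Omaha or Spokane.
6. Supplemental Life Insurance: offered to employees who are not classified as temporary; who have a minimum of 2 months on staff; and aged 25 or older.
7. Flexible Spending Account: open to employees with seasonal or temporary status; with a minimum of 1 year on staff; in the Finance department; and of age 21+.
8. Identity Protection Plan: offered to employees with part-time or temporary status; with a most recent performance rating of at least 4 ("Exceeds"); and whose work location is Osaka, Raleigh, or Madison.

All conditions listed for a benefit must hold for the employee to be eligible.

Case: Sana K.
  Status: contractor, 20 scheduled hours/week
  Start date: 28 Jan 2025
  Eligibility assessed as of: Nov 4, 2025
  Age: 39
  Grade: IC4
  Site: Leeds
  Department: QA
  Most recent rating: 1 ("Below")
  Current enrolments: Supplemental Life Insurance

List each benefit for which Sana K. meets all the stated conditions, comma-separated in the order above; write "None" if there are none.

Supplemental Life Insurance

Service from 28 Jan 2025 to Nov 4, 2025: 280 days.
Floating Holidays — service 280 days ≥ 180 days ✓; grade IC4 ≥ IC4 ✓; dept QA ✗ → not eligible.
Pet Insurance — status contractor ✗ (requires full-time) → not eligible.
Health Insurance — status contractor ✗ (requires seasonal) → not eligible.
Employer Retirement Match — service 280 days < 24 months (≈720 days) ✗ → not eligible.
Parking Benefit — status contractor ✗ (requires seasonal or temporary) → not eligible.
Supplemental Life Insurance — status contractor ✓ (not excluded); service 280 days ≥ 2 months (≈60 days) ✓; age 39 ≥ 25 ✓ → eligible.
Flexible Spending Account — status contractor ✗ (requires seasonal or temporary) → not eligible.
Identity Protection Plan — status contractor ✗ (requires part-time or temporary) → not eligible.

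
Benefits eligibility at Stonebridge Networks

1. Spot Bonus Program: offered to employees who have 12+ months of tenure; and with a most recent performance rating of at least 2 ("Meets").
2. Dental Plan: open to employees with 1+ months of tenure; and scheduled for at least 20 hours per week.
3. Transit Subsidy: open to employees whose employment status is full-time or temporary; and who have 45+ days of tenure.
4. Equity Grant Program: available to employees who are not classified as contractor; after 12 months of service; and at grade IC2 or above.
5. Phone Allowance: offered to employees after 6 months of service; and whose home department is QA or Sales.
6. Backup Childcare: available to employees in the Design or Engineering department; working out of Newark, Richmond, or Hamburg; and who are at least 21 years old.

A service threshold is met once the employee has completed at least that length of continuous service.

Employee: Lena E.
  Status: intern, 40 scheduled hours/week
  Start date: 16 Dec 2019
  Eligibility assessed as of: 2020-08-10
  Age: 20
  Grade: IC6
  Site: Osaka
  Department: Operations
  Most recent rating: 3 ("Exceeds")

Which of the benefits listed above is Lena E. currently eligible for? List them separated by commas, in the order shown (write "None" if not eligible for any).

Service from 16 Dec 2019 to 2020-08-10: 238 days.
Spot Bonus Program — service 238 days < 12 months (≈360 days) ✗ → not eligible.
Dental Plan — service 238 days ≥ 1 month (≈30 days) ✓; 40 hrs/wk ≥ 20 ✓ → eligible.
Transit Subsidy — status intern ✗ (requires full-time or temporary) → not eligible.
Equity Grant Program — status intern ✓ (not excluded); service 238 days < 12 months (≈360 days) ✗ → not eligible.
Phone Allowance — service 238 days ≥ 6 months (≈180 days) ✓; dept Operations ✗ → not eligible.
Backup Childcare — dept Operations ✗ → not eligible.

Dental Plan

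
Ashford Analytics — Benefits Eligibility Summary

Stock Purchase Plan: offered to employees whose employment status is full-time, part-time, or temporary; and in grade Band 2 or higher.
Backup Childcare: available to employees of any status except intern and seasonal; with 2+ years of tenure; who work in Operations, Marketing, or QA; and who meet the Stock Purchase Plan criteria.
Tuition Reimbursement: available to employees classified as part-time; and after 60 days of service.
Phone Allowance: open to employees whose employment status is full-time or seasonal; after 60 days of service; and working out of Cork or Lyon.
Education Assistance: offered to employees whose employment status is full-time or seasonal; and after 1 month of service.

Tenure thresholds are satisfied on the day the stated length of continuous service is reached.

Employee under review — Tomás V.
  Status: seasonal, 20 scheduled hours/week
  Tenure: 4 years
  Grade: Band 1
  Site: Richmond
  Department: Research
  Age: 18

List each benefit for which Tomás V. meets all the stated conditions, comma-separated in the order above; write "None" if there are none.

Education Assistance

Stock Purchase Plan — status seasonal ✗ (requires full-time, part-time, or temporary) → not eligible.
Backup Childcare — status seasonal ✗ (excluded) → not eligible.
Tuition Reimbursement — status seasonal ✗ (requires part-time) → not eligible.
Phone Allowance — status seasonal ✓; service 4 years ≥ 60 days ✓; site Richmond ✗ (not Cork or Lyon) → not eligible.
Education Assistance — status seasonal ✓; service 4 years ≥ 1 month (≈30 days) ✓ → eligible.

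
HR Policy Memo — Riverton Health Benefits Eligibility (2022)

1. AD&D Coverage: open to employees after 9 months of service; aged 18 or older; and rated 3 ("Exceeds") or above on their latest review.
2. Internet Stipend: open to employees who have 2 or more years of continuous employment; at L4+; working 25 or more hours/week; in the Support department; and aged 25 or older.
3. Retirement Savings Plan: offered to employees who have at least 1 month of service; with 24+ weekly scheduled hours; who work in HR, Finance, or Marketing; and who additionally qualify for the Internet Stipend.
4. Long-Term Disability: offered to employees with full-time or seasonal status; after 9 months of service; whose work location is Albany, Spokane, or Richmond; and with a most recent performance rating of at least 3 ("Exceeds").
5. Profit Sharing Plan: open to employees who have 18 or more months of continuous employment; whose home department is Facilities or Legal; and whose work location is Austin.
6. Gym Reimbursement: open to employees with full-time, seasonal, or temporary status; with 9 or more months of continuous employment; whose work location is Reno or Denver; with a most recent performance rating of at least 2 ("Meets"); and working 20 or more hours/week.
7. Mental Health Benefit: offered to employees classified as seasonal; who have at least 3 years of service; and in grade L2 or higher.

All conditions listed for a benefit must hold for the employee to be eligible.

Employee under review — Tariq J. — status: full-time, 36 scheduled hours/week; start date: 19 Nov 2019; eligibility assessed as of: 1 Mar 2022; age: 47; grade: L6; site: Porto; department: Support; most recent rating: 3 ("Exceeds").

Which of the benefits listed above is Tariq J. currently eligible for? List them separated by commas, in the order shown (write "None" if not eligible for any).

AD&D Coverage, Internet Stipend

Service from 19 Nov 2019 to 1 Mar 2022: 833 days.
AD&D Coverage — service 833 days ≥ 9 months (≈270 days) ✓; age 47 ≥ 18 ✓; rating 3 ≥ 3 ✓ → eligible.
Internet Stipend — service 833 days ≥ 2 years (≈730 days) ✓; grade L6 ≥ L4 ✓; 36 hrs/wk ≥ 25 ✓; dept Support ✓; age 47 ≥ 25 ✓ → eligible.
Retirement Savings Plan — service 833 days ≥ 1 month (≈30 days) ✓; 36 hrs/wk ≥ 24 ✓; dept Support ✗ → not eligible.
Long-Term Disability — status full-time ✓; service 833 days ≥ 9 months (≈270 days) ✓; site Porto ✗ (not Albany, Spokane, or Richmond) → not eligible.
Profit Sharing Plan — service 833 days ≥ 18 months (≈540 days) ✓; dept Support ✗ → not eligible.
Gym Reimbursement — status full-time ✓; service 833 days ≥ 9 months (≈270 days) ✓; site Porto ✗ (not Reno or Denver) → not eligible.
Mental Health Benefit — status full-time ✗ (requires seasonal) → not eligible.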